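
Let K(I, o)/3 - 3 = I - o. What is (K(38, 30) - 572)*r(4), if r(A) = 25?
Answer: -13475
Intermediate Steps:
K(I, o) = 9 - 3*o + 3*I (K(I, o) = 9 + 3*(I - o) = 9 + (-3*o + 3*I) = 9 - 3*o + 3*I)
(K(38, 30) - 572)*r(4) = ((9 - 3*30 + 3*38) - 572)*25 = ((9 - 90 + 114) - 572)*25 = (33 - 572)*25 = -539*25 = -13475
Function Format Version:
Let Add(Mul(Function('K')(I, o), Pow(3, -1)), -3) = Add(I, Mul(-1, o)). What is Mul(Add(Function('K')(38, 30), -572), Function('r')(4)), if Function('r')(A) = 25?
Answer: -13475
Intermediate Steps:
Function('K')(I, o) = Add(9, Mul(-3, o), Mul(3, I)) (Function('K')(I, o) = Add(9, Mul(3, Add(I, Mul(-1, o)))) = Add(9, Add(Mul(-3, o), Mul(3, I))) = Add(9, Mul(-3, o), Mul(3, I)))
Mul(Add(Function('K')(38, 30), -572), Function('r')(4)) = Mul(Add(Add(9, Mul(-3, 30), Mul(3, 38)), -572), 25) = Mul(Add(Add(9, -90, 114), -572), 25) = Mul(Add(33, -572), 25) = Mul(-539, 25) = -13475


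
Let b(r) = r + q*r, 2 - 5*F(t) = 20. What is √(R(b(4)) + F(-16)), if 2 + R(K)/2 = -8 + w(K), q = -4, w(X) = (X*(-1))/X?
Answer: 8*I*√10/5 ≈ 5.0596*I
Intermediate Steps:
w(X) = -1 (w(X) = (-X)/X = -1)
F(t) = -18/5 (F(t) = ⅖ - ⅕*20 = ⅖ - 4 = -18/5)
b(r) = -3*r (b(r) = r - 4*r = -3*r)
R(K) = -22 (R(K) = -4 + 2*(-8 - 1) = -4 + 2*(-9) = -4 - 18 = -22)
√(R(b(4)) + F(-16)) = √(-22 - 18/5) = √(-128/5) = 8*I*√10/5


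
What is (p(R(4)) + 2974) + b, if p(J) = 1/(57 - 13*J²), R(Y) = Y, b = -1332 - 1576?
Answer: 9965/151 ≈ 65.993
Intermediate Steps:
b = -2908
(p(R(4)) + 2974) + b = (-1/(-57 + 13*4²) + 2974) - 2908 = (-1/(-57 + 13*16) + 2974) - 2908 = (-1/(-57 + 208) + 2974) - 2908 = (-1/151 + 2974) - 2908 = 449073/151 - 2908 = 9965/151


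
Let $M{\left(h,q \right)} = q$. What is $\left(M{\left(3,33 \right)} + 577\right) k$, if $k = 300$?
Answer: $183000$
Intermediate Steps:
$\left(M{\left(3,33 \right)} + 577\right) k = \left(33 + 577\right) 300 = 610 \cdot 300 = 183000$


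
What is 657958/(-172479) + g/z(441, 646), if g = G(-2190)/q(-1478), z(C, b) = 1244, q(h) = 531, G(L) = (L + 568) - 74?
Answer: -36242991058/9494451513 ≈ -3.8173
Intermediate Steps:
G(L) = 494 + L (G(L) = (568 + L) - 74 = 494 + L)
g = -1696/531 (g = (494 - 2190)/531 = -1696*1/531 = -1696/531 ≈ -3.1940)
657958/(-172479) + g/z(441, 646) = 657958/(-172479) - 1696/531/1244 = 657958*(-1/172479) - 1696/531*1/1244 = -657958/172479 - 424/165141 = -36242991058/9494451513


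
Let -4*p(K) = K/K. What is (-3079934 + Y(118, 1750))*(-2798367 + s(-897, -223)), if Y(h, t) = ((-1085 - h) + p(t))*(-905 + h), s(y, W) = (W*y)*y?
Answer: 777368202540735/2 ≈ 3.8868e+14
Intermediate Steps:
s(y, W) = W*y²
p(K) = -¼ (p(K) = -K/(4*K) = -¼*1 = -¼)
Y(h, t) = (-905 + h)*(-4341/4 - h) (Y(h, t) = ((-1085 - h) - ¼)*(-905 + h) = (-4341/4 - h)*(-905 + h) = (-905 + h)*(-4341/4 - h))
(-3079934 + Y(118, 1750))*(-2798367 + s(-897, -223)) = (-3079934 + (3928605/4 - 1*118² - 721/4*118))*(-2798367 - 223*(-897)²) = (-3079934 + (3928605/4 - 1*13924 - 42539/2))*(-2798367 - 223*804609) = (-3079934 + (3928605/4 - 13924 - 42539/2))*(-2798367 - 179427807) = (-3079934 + 3787831/4)*(-182226174) = -8531905/4*(-182226174) = 777368202540735/2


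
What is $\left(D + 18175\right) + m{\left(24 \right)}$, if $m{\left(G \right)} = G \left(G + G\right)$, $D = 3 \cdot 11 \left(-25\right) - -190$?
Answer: $18692$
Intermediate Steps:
$D = -635$ ($D = 33 \left(-25\right) + 190 = -825 + 190 = -635$)
$m{\left(G \right)} = 2 G^{2}$ ($m{\left(G \right)} = G 2 G = 2 G^{2}$)
$\left(D + 18175\right) + m{\left(24 \right)} = \left(-635 + 18175\right) + 2 \cdot 24^{2} = 17540 + 2 \cdot 576 = 17540 + 1152 = 18692$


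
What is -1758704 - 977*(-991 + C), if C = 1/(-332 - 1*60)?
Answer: -309873847/392 ≈ -7.9049e+5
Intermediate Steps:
C = -1/392 (C = 1/(-332 - 60) = 1/(-392) = -1/392 ≈ -0.0025510)
-1758704 - 977*(-991 + C) = -1758704 - 977*(-991 - 1/392) = -1758704 - 977*(-388473/392) = -1758704 + 379538121/392 = -309873847/392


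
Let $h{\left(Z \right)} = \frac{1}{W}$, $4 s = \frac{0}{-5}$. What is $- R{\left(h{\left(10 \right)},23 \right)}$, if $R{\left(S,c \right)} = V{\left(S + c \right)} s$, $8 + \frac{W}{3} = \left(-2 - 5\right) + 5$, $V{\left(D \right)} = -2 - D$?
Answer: $0$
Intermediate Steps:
$s = 0$ ($s = \frac{0 \frac{1}{-5}}{4} = \frac{0 \left(- \frac{1}{5}\right)}{4} = \frac{1}{4} \cdot 0 = 0$)
$W = -30$ ($W = -24 + 3 \left(\left(-2 - 5\right) + 5\right) = -24 + 3 \left(-7 + 5\right) = -24 + 3 \left(-2\right) = -24 - 6 = -30$)
$h{\left(Z \right)} = - \frac{1}{30}$ ($h{\left(Z \right)} = \frac{1}{-30} = - \frac{1}{30}$)
$R{\left(S,c \right)} = 0$ ($R{\left(S,c \right)} = \left(-2 - \left(S + c\right)\right) 0 = \left(-2 - S - c\right) 0 = 0$)
$- R{\left(h{\left(10 \right)},23 \right)} = \left(-1\right) 0 = 0$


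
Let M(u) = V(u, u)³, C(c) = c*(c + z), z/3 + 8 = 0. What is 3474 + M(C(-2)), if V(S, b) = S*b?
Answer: 19770613138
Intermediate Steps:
z = -24 (z = -24 + 3*0 = -24 + 0 = -24)
C(c) = c*(-24 + c) (C(c) = c*(c - 24) = c*(-24 + c))
M(u) = u⁶ (M(u) = (u*u)³ = (u²)³ = u⁶)
3474 + M(C(-2)) = 3474 + (-2*(-24 - 2))⁶ = 3474 + (-2*(-26))⁶ = 3474 + 52⁶ = 3474 + 19770609664 = 19770613138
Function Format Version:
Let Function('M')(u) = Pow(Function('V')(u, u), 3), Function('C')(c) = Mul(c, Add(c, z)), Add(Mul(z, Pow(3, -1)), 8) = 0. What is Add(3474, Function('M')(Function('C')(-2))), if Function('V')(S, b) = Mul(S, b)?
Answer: 19770613138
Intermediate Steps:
z = -24 (z = Add(-24, Mul(3, 0)) = Add(-24, 0) = -24)
Function('C')(c) = Mul(c, Add(-24, c)) (Function('C')(c) = Mul(c, Add(c, -24)) = Mul(c, Add(-24, c)))
Function('M')(u) = Pow(u, 6) (Function('M')(u) = Pow(Mul(u, u), 3) = Pow(Pow(u, 2), 3) = Pow(u, 6))
Add(3474, Function('M')(Function('C')(-2))) = Add(3474, Pow(Mul(-2, Add(-24, -2)), 6)) = Add(3474, Pow(Mul(-2, -26), 6)) = Add(3474, Pow(52, 6)) = Add(3474, 19770609664) = 19770613138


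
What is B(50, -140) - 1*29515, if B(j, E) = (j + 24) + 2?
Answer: -29439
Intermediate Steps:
B(j, E) = 26 + j (B(j, E) = (24 + j) + 2 = 26 + j)
B(50, -140) - 1*29515 = (26 + 50) - 1*29515 = 76 - 29515 = -29439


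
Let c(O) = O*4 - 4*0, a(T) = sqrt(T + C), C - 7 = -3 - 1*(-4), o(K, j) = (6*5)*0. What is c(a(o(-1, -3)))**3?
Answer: 1024*sqrt(2) ≈ 1448.2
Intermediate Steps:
o(K, j) = 0 (o(K, j) = 30*0 = 0)
C = 8 (C = 7 + (-3 - 1*(-4)) = 7 + (-3 + 4) = 7 + 1 = 8)
a(T) = sqrt(8 + T) (a(T) = sqrt(T + 8) = sqrt(8 + T))
c(O) = 4*O (c(O) = 4*O + 0 = 4*O)
c(a(o(-1, -3)))**3 = (4*sqrt(8 + 0))**3 = (4*sqrt(8))**3 = (4*(2*sqrt(2)))**3 = (8*sqrt(2))**3 = 1024*sqrt(2)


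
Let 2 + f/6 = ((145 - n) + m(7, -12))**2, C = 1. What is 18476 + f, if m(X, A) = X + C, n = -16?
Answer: 189830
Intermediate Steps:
m(X, A) = 1 + X (m(X, A) = X + 1 = 1 + X)
f = 171354 (f = -12 + 6*((145 - 1*(-16)) + (1 + 7))**2 = -12 + 6*((145 + 16) + 8)**2 = -12 + 6*(161 + 8)**2 = -12 + 6*169**2 = -12 + 6*28561 = -12 + 171366 = 171354)
18476 + f = 18476 + 171354 = 189830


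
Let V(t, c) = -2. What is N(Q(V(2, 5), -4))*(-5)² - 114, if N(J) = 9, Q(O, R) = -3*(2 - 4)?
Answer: 111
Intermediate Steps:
Q(O, R) = 6 (Q(O, R) = -3*(-2) = 6)
N(Q(V(2, 5), -4))*(-5)² - 114 = 9*(-5)² - 114 = 9*25 - 114 = 225 - 114 = 111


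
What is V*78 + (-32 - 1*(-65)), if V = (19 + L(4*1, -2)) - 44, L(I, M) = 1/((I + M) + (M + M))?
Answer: -1956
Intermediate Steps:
L(I, M) = 1/(I + 3*M) (L(I, M) = 1/((I + M) + 2*M) = 1/(I + 3*M))
V = -51/2 (V = (19 + 1/(4*1 + 3*(-2))) - 44 = (19 + 1/(4 - 6)) - 44 = (19 + 1/(-2)) - 44 = (19 - ½) - 44 = 37/2 - 44 = -51/2 ≈ -25.500)
V*78 + (-32 - 1*(-65)) = -51/2*78 + (-32 - 1*(-65)) = -1989 + (-32 + 65) = -1989 + 33 = -1956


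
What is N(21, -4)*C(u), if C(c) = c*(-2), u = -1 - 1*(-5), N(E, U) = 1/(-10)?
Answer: 4/5 ≈ 0.80000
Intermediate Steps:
N(E, U) = -1/10
u = 4 (u = -1 + 5 = 4)
C(c) = -2*c
N(21, -4)*C(u) = -(-1)*4/5 = -1/10*(-8) = 4/5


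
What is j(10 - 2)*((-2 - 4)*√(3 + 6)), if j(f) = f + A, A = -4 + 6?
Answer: -180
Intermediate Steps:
A = 2
j(f) = 2 + f (j(f) = f + 2 = 2 + f)
j(10 - 2)*((-2 - 4)*√(3 + 6)) = (2 + (10 - 2))*((-2 - 4)*√(3 + 6)) = (2 + 8)*(-6*√9) = 10*(-6*3) = 10*(-18) = -180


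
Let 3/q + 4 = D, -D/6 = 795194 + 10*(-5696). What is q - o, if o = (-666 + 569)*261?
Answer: 112139322333/4429408 ≈ 25317.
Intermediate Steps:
o = -25317 (o = -97*261 = -25317)
D = -4429404 (D = -6*(795194 + 10*(-5696)) = -6*(795194 - 56960) = -6*738234 = -4429404)
q = -3/4429408 (q = 3/(-4 - 4429404) = 3/(-4429408) = 3*(-1/4429408) = -3/4429408 ≈ -6.7729e-7)
q - o = -3/4429408 - 1*(-25317) = -3/4429408 + 25317 = 112139322333/4429408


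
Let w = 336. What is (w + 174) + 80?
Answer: 590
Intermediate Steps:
(w + 174) + 80 = (336 + 174) + 80 = 510 + 80 = 590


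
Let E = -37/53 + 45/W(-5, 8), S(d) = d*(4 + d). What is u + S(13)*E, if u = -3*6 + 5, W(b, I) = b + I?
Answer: 166829/53 ≈ 3147.7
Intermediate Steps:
W(b, I) = I + b
u = -13 (u = -18 + 5 = -13)
E = 758/53 (E = -37/53 + 45/(8 - 5) = -37*1/53 + 45/3 = -37/53 + 45*(⅓) = -37/53 + 15 = 758/53 ≈ 14.302)
u + S(13)*E = -13 + (13*(4 + 13))*(758/53) = -13 + (13*17)*(758/53) = -13 + 221*(758/53) = -13 + 167518/53 = 166829/53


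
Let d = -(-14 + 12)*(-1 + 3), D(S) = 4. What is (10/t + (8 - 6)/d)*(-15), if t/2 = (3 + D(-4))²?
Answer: -885/98 ≈ -9.0306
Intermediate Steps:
t = 98 (t = 2*(3 + 4)² = 2*7² = 2*49 = 98)
d = 4 (d = -(-2)*2 = -1*(-4) = 4)
(10/t + (8 - 6)/d)*(-15) = (10/98 + (8 - 6)/4)*(-15) = (10*(1/98) + 2*(¼))*(-15) = (5/49 + ½)*(-15) = (59/98)*(-15) = -885/98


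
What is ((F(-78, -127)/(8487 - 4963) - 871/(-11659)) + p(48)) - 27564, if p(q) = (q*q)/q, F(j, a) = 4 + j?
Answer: -565264432209/20543158 ≈ -27516.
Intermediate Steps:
p(q) = q (p(q) = q**2/q = q)
((F(-78, -127)/(8487 - 4963) - 871/(-11659)) + p(48)) - 27564 = (((4 - 78)/(8487 - 4963) - 871/(-11659)) + 48) - 27564 = ((-74/3524 - 871*(-1/11659)) + 48) - 27564 = ((-74*1/3524 + 871/11659) + 48) - 27564 = ((-37/1762 + 871/11659) + 48) - 27564 = (1103319/20543158 + 48) - 27564 = 987174903/20543158 - 27564 = -565264432209/20543158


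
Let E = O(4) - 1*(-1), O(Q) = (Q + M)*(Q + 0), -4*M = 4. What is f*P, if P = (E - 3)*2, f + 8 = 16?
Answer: 160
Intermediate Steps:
M = -1 (M = -1/4*4 = -1)
O(Q) = Q*(-1 + Q) (O(Q) = (Q - 1)*(Q + 0) = (-1 + Q)*Q = Q*(-1 + Q))
f = 8 (f = -8 + 16 = 8)
E = 13 (E = 4*(-1 + 4) - 1*(-1) = 4*3 + 1 = 12 + 1 = 13)
P = 20 (P = (13 - 3)*2 = 10*2 = 20)
f*P = 8*20 = 160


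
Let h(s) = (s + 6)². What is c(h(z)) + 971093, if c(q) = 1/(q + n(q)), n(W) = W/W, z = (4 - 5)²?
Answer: 48554651/50 ≈ 9.7109e+5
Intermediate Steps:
z = 1 (z = (-1)² = 1)
n(W) = 1
h(s) = (6 + s)²
c(q) = 1/(1 + q) (c(q) = 1/(q + 1) = 1/(1 + q))
c(h(z)) + 971093 = 1/(1 + (6 + 1)²) + 971093 = 1/(1 + 7²) + 971093 = 1/(1 + 49) + 971093 = 1/50 + 971093 = 48554651/50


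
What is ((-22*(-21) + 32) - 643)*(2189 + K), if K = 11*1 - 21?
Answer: -324671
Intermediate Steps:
K = -10 (K = 11 - 21 = -10)
((-22*(-21) + 32) - 643)*(2189 + K) = ((-22*(-21) + 32) - 643)*(2189 - 10) = ((462 + 32) - 643)*2179 = (494 - 643)*2179 = -149*2179 = -324671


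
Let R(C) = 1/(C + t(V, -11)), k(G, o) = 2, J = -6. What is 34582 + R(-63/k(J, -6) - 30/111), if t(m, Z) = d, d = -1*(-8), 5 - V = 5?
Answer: 60829664/1759 ≈ 34582.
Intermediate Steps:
V = 0 (V = 5 - 1*5 = 5 - 5 = 0)
d = 8
t(m, Z) = 8
R(C) = 1/(8 + C) (R(C) = 1/(C + 8) = 1/(8 + C))
34582 + R(-63/k(J, -6) - 30/111) = 34582 + 1/(8 + (-63/2 - 30/111)) = 34582 + 1/(8 + (-63*½ - 30*1/111)) = 34582 + 1/(8 + (-63/2 - 10/37)) = 34582 + 1/(8 - 2351/74) = 34582 + 1/(-1759/74) = 34582 - 74/1759 = 60829664/1759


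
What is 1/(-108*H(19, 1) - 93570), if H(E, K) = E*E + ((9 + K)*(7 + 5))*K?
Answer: -1/145518 ≈ -6.8720e-6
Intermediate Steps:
H(E, K) = E² + K*(108 + 12*K) (H(E, K) = E² + ((9 + K)*12)*K = E² + (108 + 12*K)*K = E² + K*(108 + 12*K))
1/(-108*H(19, 1) - 93570) = 1/(-108*(19² + 12*1² + 108*1) - 93570) = 1/(-108*(361 + 12*1 + 108) - 93570) = 1/(-108*(361 + 12 + 108) - 93570) = 1/(-108*481 - 93570) = 1/(-51948 - 93570) = 1/(-145518) = -1/145518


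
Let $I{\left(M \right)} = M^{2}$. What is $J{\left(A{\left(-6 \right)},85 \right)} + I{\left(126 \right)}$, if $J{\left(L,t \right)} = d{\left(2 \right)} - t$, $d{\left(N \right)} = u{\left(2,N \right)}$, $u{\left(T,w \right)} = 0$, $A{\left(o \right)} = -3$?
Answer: $15791$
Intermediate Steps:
$d{\left(N \right)} = 0$
$J{\left(L,t \right)} = - t$ ($J{\left(L,t \right)} = 0 - t = - t$)
$J{\left(A{\left(-6 \right)},85 \right)} + I{\left(126 \right)} = \left(-1\right) 85 + 126^{2} = -85 + 15876 = 15791$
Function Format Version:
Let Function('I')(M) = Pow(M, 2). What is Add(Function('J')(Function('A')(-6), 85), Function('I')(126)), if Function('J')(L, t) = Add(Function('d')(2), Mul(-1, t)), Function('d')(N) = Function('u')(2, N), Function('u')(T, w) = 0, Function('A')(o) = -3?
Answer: 15791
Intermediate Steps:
Function('d')(N) = 0
Function('J')(L, t) = Mul(-1, t) (Function('J')(L, t) = Add(0, Mul(-1, t)) = Mul(-1, t))
Add(Function('J')(Function('A')(-6), 85), Function('I')(126)) = Add(Mul(-1, 85), Pow(126, 2)) = Add(-85, 15876) = 15791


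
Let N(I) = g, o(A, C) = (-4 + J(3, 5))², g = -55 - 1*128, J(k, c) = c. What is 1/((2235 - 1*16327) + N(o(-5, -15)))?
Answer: -1/14275 ≈ -7.0053e-5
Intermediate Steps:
g = -183 (g = -55 - 128 = -183)
o(A, C) = 1 (o(A, C) = (-4 + 5)² = 1² = 1)
N(I) = -183
1/((2235 - 1*16327) + N(o(-5, -15))) = 1/((2235 - 1*16327) - 183) = 1/((2235 - 16327) - 183) = 1/(-14092 - 183) = 1/(-14275) = -1/14275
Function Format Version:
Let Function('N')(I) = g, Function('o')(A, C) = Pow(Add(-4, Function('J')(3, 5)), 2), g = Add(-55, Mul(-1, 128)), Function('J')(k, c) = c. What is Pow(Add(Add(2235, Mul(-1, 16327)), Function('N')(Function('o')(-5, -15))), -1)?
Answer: Rational(-1, 14275) ≈ -7.0053e-5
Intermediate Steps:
g = -183 (g = Add(-55, -128) = -183)
Function('o')(A, C) = 1 (Function('o')(A, C) = Pow(Add(-4, 5), 2) = Pow(1, 2) = 1)
Function('N')(I) = -183
Pow(Add(Add(2235, Mul(-1, 16327)), Function('N')(Function('o')(-5, -15))), -1) = Pow(Add(Add(2235, Mul(-1, 16327)), -183), -1) = Pow(Add(Add(2235, -16327), -183), -1) = Pow(Add(-14092, -183), -1) = Pow(-14275, -1) = Rational(-1, 14275)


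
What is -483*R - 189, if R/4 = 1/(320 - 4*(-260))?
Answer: -64743/340 ≈ -190.42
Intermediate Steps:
R = 1/340 (R = 4/(320 - 4*(-260)) = 4/(320 + 1040) = 4/1360 = 4*(1/1360) = 1/340 ≈ 0.0029412)
-483*R - 189 = -483*1/340 - 189 = -483/340 - 189 = -64743/340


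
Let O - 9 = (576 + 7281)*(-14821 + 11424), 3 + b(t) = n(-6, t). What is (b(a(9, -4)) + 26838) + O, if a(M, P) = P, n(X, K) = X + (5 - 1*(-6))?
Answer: -26663380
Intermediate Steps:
n(X, K) = 11 + X (n(X, K) = X + (5 + 6) = X + 11 = 11 + X)
b(t) = 2 (b(t) = -3 + (11 - 6) = -3 + 5 = 2)
O = -26690220 (O = 9 + (576 + 7281)*(-14821 + 11424) = 9 + 7857*(-3397) = 9 - 26690229 = -26690220)
(b(a(9, -4)) + 26838) + O = (2 + 26838) - 26690220 = 26840 - 26690220 = -26663380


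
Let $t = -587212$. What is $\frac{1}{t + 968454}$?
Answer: $\frac{1}{381242} \approx 2.623 \cdot 10^{-6}$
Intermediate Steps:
$\frac{1}{t + 968454} = \frac{1}{-587212 + 968454} = \frac{1}{381242}$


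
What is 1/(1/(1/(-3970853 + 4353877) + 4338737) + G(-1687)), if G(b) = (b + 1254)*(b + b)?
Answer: 1661840400689/2427852438663772062 ≈ 6.8449e-7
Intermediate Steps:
G(b) = 2*b*(1254 + b) (G(b) = (1254 + b)*(2*b) = 2*b*(1254 + b))
1/(1/(1/(-3970853 + 4353877) + 4338737) + G(-1687)) = 1/(1/(1/(-3970853 + 4353877) + 4338737) + 2*(-1687)*(1254 - 1687)) = 1/(1/(1/383024 + 4338737) + 2*(-1687)*(-433)) = 1/(1/(1/383024 + 4338737) + 1460942) = 1/(1/(1661840400689/383024) + 1460942) = 1/(383024/1661840400689 + 1460942) = 1/(2427852438663772062/1661840400689) = 1661840400689/2427852438663772062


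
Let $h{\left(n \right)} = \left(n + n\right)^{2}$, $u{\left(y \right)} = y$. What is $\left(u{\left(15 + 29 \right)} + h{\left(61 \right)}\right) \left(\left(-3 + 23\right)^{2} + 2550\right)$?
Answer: $44037600$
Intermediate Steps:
$h{\left(n \right)} = 4 n^{2}$ ($h{\left(n \right)} = \left(2 n\right)^{2} = 4 n^{2}$)
$\left(u{\left(15 + 29 \right)} + h{\left(61 \right)}\right) \left(\left(-3 + 23\right)^{2} + 2550\right) = \left(\left(15 + 29\right) + 4 \cdot 61^{2}\right) \left(\left(-3 + 23\right)^{2} + 2550\right) = \left(44 + 4 \cdot 3721\right) \left(20^{2} + 2550\right) = \left(44 + 14884\right) \left(400 + 2550\right) = 14928 \cdot 2950 = 44037600$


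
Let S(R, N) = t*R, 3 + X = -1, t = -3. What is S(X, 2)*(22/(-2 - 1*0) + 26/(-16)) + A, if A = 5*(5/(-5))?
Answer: -313/2 ≈ -156.50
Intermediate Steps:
A = -5 (A = 5*(5*(-⅕)) = 5*(-1) = -5)
X = -4 (X = -3 - 1 = -4)
S(R, N) = -3*R
S(X, 2)*(22/(-2 - 1*0) + 26/(-16)) + A = (-3*(-4))*(22/(-2 - 1*0) + 26/(-16)) - 5 = 12*(22/(-2 + 0) + 26*(-1/16)) - 5 = 12*(22/(-2) - 13/8) - 5 = 12*(22*(-½) - 13/8) - 5 = 12*(-11 - 13/8) - 5 = 12*(-101/8) - 5 = -303/2 - 5 = -313/2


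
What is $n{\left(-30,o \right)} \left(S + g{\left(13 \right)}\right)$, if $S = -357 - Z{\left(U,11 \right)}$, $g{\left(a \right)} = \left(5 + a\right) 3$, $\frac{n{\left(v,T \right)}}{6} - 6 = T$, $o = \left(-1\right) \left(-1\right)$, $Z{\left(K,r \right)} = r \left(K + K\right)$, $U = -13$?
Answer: $-714$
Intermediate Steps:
$Z{\left(K,r \right)} = 2 K r$ ($Z{\left(K,r \right)} = r 2 K = 2 K r$)
$o = 1$
$n{\left(v,T \right)} = 36 + 6 T$
$g{\left(a \right)} = 15 + 3 a$
$S = -71$ ($S = -357 - 2 \left(-13\right) 11 = -357 - -286 = -357 + 286 = -71$)
$n{\left(-30,o \right)} \left(S + g{\left(13 \right)}\right) = \left(36 + 6 \cdot 1\right) \left(-71 + \left(15 + 3 \cdot 13\right)\right) = \left(36 + 6\right) \left(-71 + \left(15 + 39\right)\right) = 42 \left(-71 + 54\right) = 42 \left(-17\right) = -714$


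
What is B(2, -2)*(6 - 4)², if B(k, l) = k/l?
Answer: -4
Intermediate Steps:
B(2, -2)*(6 - 4)² = (2/(-2))*(6 - 4)² = (2*(-½))*2² = -1*4 = -4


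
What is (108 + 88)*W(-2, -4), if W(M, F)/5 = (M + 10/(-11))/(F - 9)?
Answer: 31360/143 ≈ 219.30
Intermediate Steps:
W(M, F) = 5*(-10/11 + M)/(-9 + F) (W(M, F) = 5*((M + 10/(-11))/(F - 9)) = 5*((M + 10*(-1/11))/(-9 + F)) = 5*((M - 10/11)/(-9 + F)) = 5*((-10/11 + M)/(-9 + F)) = 5*(-10/11 + M)/(-9 + F))
(108 + 88)*W(-2, -4) = (108 + 88)*(5*(-10 + 11*(-2))/(11*(-9 - 4))) = 196*((5/11)*(-10 - 22)/(-13)) = 196*((5/11)*(-1/13)*(-32)) = 196*(160/143) = 31360/143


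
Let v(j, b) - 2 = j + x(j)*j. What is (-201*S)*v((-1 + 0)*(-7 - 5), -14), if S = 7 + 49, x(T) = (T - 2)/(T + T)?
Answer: -213864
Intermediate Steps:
x(T) = (-2 + T)/(2*T) (x(T) = (-2 + T)/((2*T)) = (-2 + T)*(1/(2*T)) = (-2 + T)/(2*T))
S = 56
v(j, b) = 1 + 3*j/2 (v(j, b) = 2 + (j + ((-2 + j)/(2*j))*j) = 2 + (j + (-1 + j/2)) = 2 + (-1 + 3*j/2) = 1 + 3*j/2)
(-201*S)*v((-1 + 0)*(-7 - 5), -14) = (-201*56)*(1 + 3*((-1 + 0)*(-7 - 5))/2) = -11256*(1 + 3*(-1*(-12))/2) = -11256*(1 + (3/2)*12) = -11256*(1 + 18) = -11256*19 = -213864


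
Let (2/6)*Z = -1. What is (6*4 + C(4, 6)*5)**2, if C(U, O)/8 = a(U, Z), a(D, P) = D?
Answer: 33856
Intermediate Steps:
Z = -3 (Z = 3*(-1) = -3)
C(U, O) = 8*U
(6*4 + C(4, 6)*5)**2 = (6*4 + (8*4)*5)**2 = (24 + 32*5)**2 = (24 + 160)**2 = 184**2 = 33856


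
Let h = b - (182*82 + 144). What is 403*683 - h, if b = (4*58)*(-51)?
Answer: 302149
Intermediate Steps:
b = -11832 (b = 232*(-51) = -11832)
h = -26900 (h = -11832 - (182*82 + 144) = -11832 - (14924 + 144) = -11832 - 1*15068 = -11832 - 15068 = -26900)
403*683 - h = 403*683 - 1*(-26900) = 275249 + 26900 = 302149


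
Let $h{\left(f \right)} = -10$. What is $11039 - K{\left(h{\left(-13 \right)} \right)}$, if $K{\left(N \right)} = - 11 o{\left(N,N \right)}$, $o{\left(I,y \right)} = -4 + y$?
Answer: $10885$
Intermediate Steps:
$K{\left(N \right)} = 44 - 11 N$ ($K{\left(N \right)} = - 11 \left(-4 + N\right) = 44 - 11 N$)
$11039 - K{\left(h{\left(-13 \right)} \right)} = 11039 - \left(44 - -110\right) = 11039 - \left(44 + 110\right) = 11039 - 154 = 10885$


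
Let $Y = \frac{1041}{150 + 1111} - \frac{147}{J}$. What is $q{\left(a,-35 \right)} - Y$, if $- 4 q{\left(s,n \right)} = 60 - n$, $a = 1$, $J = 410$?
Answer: $- \frac{25040861}{1034020} \approx -24.217$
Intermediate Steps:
$q{\left(s,n \right)} = -15 + \frac{n}{4}$ ($q{\left(s,n \right)} = - \frac{60 - n}{4} = -15 + \frac{n}{4}$)
$Y = \frac{241443}{517010}$ ($Y = \frac{1041}{150 + 1111} - \frac{147}{410} = \frac{1041}{1261} - \frac{147}{410} = \frac{241443}{517010} \approx 0.467$)
$q{\left(a,-35 \right)} - Y = \left(-15 + \frac{1}{4} \left(-35\right)\right) - \frac{241443}{517010} = \left(-15 - \frac{35}{4}\right) - \frac{241443}{517010} = - \frac{95}{4} - \frac{241443}{517010} = - \frac{25040861}{1034020}$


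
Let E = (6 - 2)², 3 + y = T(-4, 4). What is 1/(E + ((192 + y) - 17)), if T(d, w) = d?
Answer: 1/184 ≈ 0.0054348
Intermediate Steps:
y = -7 (y = -3 - 4 = -7)
E = 16 (E = 4² = 16)
1/(E + ((192 + y) - 17)) = 1/(16 + ((192 - 7) - 17)) = 1/(16 + (185 - 17)) = 1/(16 + 168) = 1/184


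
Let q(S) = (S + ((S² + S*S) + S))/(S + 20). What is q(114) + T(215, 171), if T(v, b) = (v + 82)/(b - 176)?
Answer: 45651/335 ≈ 136.27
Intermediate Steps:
T(v, b) = (82 + v)/(-176 + b)
q(S) = (2*S + 2*S²)/(20 + S) (q(S) = (S + ((S² + S²) + S))/(20 + S) = (S + (2*S² + S))/(20 + S) = (S + (S + 2*S²))/(20 + S) = (2*S + 2*S²)/(20 + S))
q(114) + T(215, 171) = 2*114*(1 + 114)/(20 + 114) + (82 + 215)/(-176 + 171) = 2*114*115/134 + 297/(-5) = 2*114*(1/134)*115 - ⅕*297 = 13110/67 - 297/5 = 45651/335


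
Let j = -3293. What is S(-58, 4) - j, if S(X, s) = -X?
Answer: 3351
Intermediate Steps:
S(-58, 4) - j = -1*(-58) - 1*(-3293) = 58 + 3293 = 3351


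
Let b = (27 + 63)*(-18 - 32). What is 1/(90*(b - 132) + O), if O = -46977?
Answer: -1/463857 ≈ -2.1558e-6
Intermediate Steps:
b = -4500 (b = 90*(-50) = -4500)
1/(90*(b - 132) + O) = 1/(90*(-4500 - 132) - 46977) = 1/(90*(-4632) - 46977) = 1/(-416880 - 46977) = 1/(-463857) = -1/463857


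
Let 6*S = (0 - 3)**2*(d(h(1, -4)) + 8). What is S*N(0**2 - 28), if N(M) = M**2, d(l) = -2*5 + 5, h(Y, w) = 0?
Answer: 3528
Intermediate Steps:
d(l) = -5 (d(l) = -10 + 5 = -5)
S = 9/2 (S = ((0 - 3)**2*(-5 + 8))/6 = ((-3)**2*3)/6 = (9*3)/6 = (1/6)*27 = 9/2 ≈ 4.5000)
S*N(0**2 - 28) = 9*(0**2 - 28)**2/2 = 9*(0 - 28)**2/2 = (9/2)*(-28)**2 = (9/2)*784 = 3528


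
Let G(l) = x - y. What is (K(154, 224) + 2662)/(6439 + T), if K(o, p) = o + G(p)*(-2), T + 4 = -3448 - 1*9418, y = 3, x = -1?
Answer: -2824/6431 ≈ -0.43912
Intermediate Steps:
T = -12870 (T = -4 + (-3448 - 1*9418) = -4 + (-3448 - 9418) = -4 - 12866 = -12870)
G(l) = -4 (G(l) = -1 - 1*3 = -1 - 3 = -4)
K(o, p) = 8 + o (K(o, p) = o - 4*(-2) = o + 8 = 8 + o)
(K(154, 224) + 2662)/(6439 + T) = ((8 + 154) + 2662)/(6439 - 12870) = (162 + 2662)/(-6431) = 2824*(-1/6431) = -2824/6431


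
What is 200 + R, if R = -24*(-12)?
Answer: 488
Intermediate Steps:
R = 288
200 + R = 200 + 288 = 488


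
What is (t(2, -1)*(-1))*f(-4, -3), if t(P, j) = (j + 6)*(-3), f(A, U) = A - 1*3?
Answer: -105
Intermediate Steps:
f(A, U) = -3 + A (f(A, U) = A - 3 = -3 + A)
t(P, j) = -18 - 3*j (t(P, j) = (6 + j)*(-3) = -18 - 3*j)
(t(2, -1)*(-1))*f(-4, -3) = ((-18 - 3*(-1))*(-1))*(-3 - 4) = ((-18 + 3)*(-1))*(-7) = -15*(-1)*(-7) = 15*(-7) = -105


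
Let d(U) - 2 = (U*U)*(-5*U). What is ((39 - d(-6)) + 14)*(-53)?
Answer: 54537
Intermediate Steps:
d(U) = 2 - 5*U³ (d(U) = 2 + (U*U)*(-5*U) = 2 + U²*(-5*U) = 2 - 5*U³)
((39 - d(-6)) + 14)*(-53) = ((39 - (2 - 5*(-6)³)) + 14)*(-53) = ((39 - (2 - 5*(-216))) + 14)*(-53) = ((39 - (2 + 1080)) + 14)*(-53) = ((39 - 1*1082) + 14)*(-53) = ((39 - 1082) + 14)*(-53) = (-1043 + 14)*(-53) = -1029*(-53) = 54537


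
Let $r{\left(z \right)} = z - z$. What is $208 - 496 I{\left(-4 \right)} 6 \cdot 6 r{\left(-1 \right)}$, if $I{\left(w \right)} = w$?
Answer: $208$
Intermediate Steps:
$r{\left(z \right)} = 0$
$208 - 496 I{\left(-4 \right)} 6 \cdot 6 r{\left(-1 \right)} = 208 - 496 \left(-4\right) 6 \cdot 6 \cdot 0 = 208 - 496 \left(\left(-24\right) 0\right) = 208 - 0 = 208 + 0 = 208$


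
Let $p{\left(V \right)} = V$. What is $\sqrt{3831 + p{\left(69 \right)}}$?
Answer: $10 \sqrt{39} \approx 62.45$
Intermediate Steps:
$\sqrt{3831 + p{\left(69 \right)}} = \sqrt{3831 + 69} = \sqrt{3900} = 10 \sqrt{39}$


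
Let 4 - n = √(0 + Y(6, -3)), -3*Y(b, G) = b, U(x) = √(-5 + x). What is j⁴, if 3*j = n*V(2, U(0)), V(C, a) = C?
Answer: 1088/81 - 3584*I*√2/81 ≈ 13.432 - 62.575*I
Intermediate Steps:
Y(b, G) = -b/3
n = 4 - I*√2 (n = 4 - √(0 - ⅓*6) = 4 - √(0 - 2) = 4 - √(-2) = 4 - I*√2 ≈ 4.0 - 1.4142*I)
j = 8/3 - 2*I*√2/3 (j = ((4 - I*√2)*2)/3 = (8 - 2*I*√2)/3 = 8/3 - 2*I*√2/3 ≈ 2.6667 - 0.94281*I)
j⁴ = (8/3 - 2*I*√2/3)⁴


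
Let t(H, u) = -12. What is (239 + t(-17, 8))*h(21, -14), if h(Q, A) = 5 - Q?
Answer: -3632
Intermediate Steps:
(239 + t(-17, 8))*h(21, -14) = (239 - 12)*(5 - 1*21) = 227*(5 - 21) = 227*(-16) = -3632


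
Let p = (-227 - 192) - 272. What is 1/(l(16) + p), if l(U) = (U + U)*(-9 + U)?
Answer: -1/467 ≈ -0.0021413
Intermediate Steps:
p = -691 (p = -419 - 272 = -691)
l(U) = 2*U*(-9 + U) (l(U) = (2*U)*(-9 + U) = 2*U*(-9 + U))
1/(l(16) + p) = 1/(2*16*(-9 + 16) - 691) = 1/(2*16*7 - 691) = 1/(224 - 691) = 1/(-467) = -1/467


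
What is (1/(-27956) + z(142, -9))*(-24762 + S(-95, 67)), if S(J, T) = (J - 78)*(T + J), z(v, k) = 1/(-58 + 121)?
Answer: -277786387/880614 ≈ -315.45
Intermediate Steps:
z(v, k) = 1/63
S(J, T) = (-78 + J)*(J + T)
(1/(-27956) + z(142, -9))*(-24762 + S(-95, 67)) = (1/(-27956) + 1/63)*(-24762 + ((-95)**2 - 78*(-95) - 78*67 - 95*67)) = (-1/27956 + 1/63)*(-24762 + (9025 + 7410 - 5226 - 6365)) = 27893*(-24762 + 4844)/1761228 = (27893/1761228)*(-19918) = -277786387/880614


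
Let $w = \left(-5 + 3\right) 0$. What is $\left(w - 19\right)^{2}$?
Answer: $361$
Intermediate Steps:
$w = 0$ ($w = \left(-2\right) 0 = 0$)
$\left(w - 19\right)^{2} = \left(0 - 19\right)^{2} = \left(-19\right)^{2} = 361$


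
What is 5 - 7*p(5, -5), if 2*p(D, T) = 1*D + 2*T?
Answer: 45/2 ≈ 22.500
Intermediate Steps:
p(D, T) = T + D/2 (p(D, T) = (1*D + 2*T)/2 = (D + 2*T)/2 = T + D/2)
5 - 7*p(5, -5) = 5 - 7*(-5 + (½)*5) = 5 - 7*(-5 + 5/2) = 5 - 7*(-5/2) = 5 + 35/2 = 45/2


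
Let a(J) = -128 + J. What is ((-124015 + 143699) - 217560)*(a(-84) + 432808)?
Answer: -85600366096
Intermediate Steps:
((-124015 + 143699) - 217560)*(a(-84) + 432808) = ((-124015 + 143699) - 217560)*((-128 - 84) + 432808) = (19684 - 217560)*(-212 + 432808) = -197876*432596 = -85600366096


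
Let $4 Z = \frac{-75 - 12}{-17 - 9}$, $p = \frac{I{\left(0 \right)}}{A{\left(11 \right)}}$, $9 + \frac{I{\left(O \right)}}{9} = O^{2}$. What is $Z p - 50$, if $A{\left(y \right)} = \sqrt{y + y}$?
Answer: $-50 - \frac{7047 \sqrt{22}}{2288} \approx -64.446$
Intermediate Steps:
$I{\left(O \right)} = -81 + 9 O^{2}$
$A{\left(y \right)} = \sqrt{2} \sqrt{y}$ ($A{\left(y \right)} = \sqrt{2 y} = \sqrt{2} \sqrt{y}$)
$p = - \frac{81 \sqrt{22}}{22}$ ($p = \frac{-81 + 9 \cdot 0^{2}}{\sqrt{2} \sqrt{11}} = \frac{-81 + 9 \cdot 0}{\sqrt{22}} = \left(-81 + 0\right) \frac{\sqrt{22}}{22} = - 81 \frac{\sqrt{22}}{22} = - \frac{81 \sqrt{22}}{22} \approx -17.269$)
$Z = \frac{87}{104}$ ($Z = \frac{\left(-75 - 12\right) \frac{1}{-17 - 9}}{4} = \frac{\left(-87\right) \frac{1}{-26}}{4} = \frac{\left(-87\right) \left(- \frac{1}{26}\right)}{4} = \frac{1}{4} \cdot \frac{87}{26} = \frac{87}{104} \approx 0.83654$)
$Z p - 50 = \frac{87 \left(- \frac{81 \sqrt{22}}{22}\right)}{104} - 50 = - \frac{7047 \sqrt{22}}{2288} - 50 = -50 - \frac{7047 \sqrt{22}}{2288}$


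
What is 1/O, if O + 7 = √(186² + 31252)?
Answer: 7/65799 + 2*√16462/65799 ≈ 0.0040063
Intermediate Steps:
O = -7 + 2*√16462 (O = -7 + √(186² + 31252) = -7 + √(34596 + 31252) = -7 + √65848 = -7 + 2*√16462 ≈ 249.61)
1/O = 1/(-7 + 2*√16462)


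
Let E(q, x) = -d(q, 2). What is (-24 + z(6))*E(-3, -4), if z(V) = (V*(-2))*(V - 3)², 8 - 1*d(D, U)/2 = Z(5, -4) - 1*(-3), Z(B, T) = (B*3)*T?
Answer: 17160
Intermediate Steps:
Z(B, T) = 3*B*T (Z(B, T) = (3*B)*T = 3*B*T)
d(D, U) = 130 (d(D, U) = 16 - 2*(3*5*(-4) - 1*(-3)) = 16 - 2*(-60 + 3) = 16 - 2*(-57) = 16 + 114 = 130)
z(V) = -2*V*(-3 + V)² (z(V) = (-2*V)*(-3 + V)² = -2*V*(-3 + V)²)
E(q, x) = -130 (E(q, x) = -1*130 = -130)
(-24 + z(6))*E(-3, -4) = (-24 - 2*6*(-3 + 6)²)*(-130) = (-24 - 2*6*3²)*(-130) = (-24 - 2*6*9)*(-130) = (-24 - 108)*(-130) = -132*(-130) = 17160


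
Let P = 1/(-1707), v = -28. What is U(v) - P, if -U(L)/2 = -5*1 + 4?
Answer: 3415/1707 ≈ 2.0006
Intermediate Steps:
U(L) = 2 (U(L) = -2*(-5*1 + 4) = -2*(-5 + 4) = -2*(-1) = 2)
P = -1/1707 ≈ -0.00058582
U(v) - P = 2 - 1*(-1/1707) = 2 + 1/1707 = 3415/1707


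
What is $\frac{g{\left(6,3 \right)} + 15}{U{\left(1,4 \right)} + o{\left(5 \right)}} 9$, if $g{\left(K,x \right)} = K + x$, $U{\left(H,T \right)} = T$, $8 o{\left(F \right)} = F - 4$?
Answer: $\frac{576}{11} \approx 52.364$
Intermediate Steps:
$o{\left(F \right)} = - \frac{1}{2} + \frac{F}{8}$ ($o{\left(F \right)} = \frac{F - 4}{8} = \frac{-4 + F}{8} = - \frac{1}{2} + \frac{F}{8}$)
$\frac{g{\left(6,3 \right)} + 15}{U{\left(1,4 \right)} + o{\left(5 \right)}} 9 = \frac{\left(6 + 3\right) + 15}{4 + \left(- \frac{1}{2} + \frac{1}{8} \cdot 5\right)} 9 = \frac{9 + 15}{4 + \left(- \frac{1}{2} + \frac{5}{8}\right)} 9 = \frac{24}{4 + \frac{1}{8}} \cdot 9 = \frac{24}{\frac{33}{8}} \cdot 9 = 24 \cdot \frac{8}{33} \cdot 9 = \frac{64}{11} \cdot 9 = \frac{576}{11}$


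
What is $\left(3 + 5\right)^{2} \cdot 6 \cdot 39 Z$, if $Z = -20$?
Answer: $-299520$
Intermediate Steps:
$\left(3 + 5\right)^{2} \cdot 6 \cdot 39 Z = \left(3 + 5\right)^{2} \cdot 6 \cdot 39 \left(-20\right) = 8^{2} \cdot 6 \cdot 39 \left(-20\right) = 64 \cdot 6 \cdot 39 \left(-20\right) = 384 \cdot 39 \left(-20\right) = 14976 \left(-20\right) = -299520$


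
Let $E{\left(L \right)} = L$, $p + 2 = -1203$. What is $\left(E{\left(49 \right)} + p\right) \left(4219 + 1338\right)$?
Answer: $-6423892$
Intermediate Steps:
$p = -1205$ ($p = -2 - 1203 = -1205$)
$\left(E{\left(49 \right)} + p\right) \left(4219 + 1338\right) = \left(49 - 1205\right) \left(4219 + 1338\right) = \left(-1156\right) 5557 = -6423892$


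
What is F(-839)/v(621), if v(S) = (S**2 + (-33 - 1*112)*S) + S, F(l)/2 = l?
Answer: -1678/296217 ≈ -0.0056648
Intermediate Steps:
F(l) = 2*l
v(S) = S**2 - 144*S (v(S) = (S**2 + (-33 - 112)*S) + S = (S**2 - 145*S) + S = S**2 - 144*S)
F(-839)/v(621) = (2*(-839))/((621*(-144 + 621))) = -1678/(621*477) = -1678/296217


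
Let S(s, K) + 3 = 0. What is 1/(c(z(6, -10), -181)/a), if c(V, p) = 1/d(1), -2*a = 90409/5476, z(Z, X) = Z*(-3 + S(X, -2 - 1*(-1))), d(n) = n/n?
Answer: -90409/10952 ≈ -8.2550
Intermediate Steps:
S(s, K) = -3 (S(s, K) = -3 + 0 = -3)
d(n) = 1
z(Z, X) = -6*Z (z(Z, X) = Z*(-3 - 3) = Z*(-6) = -6*Z)
a = -90409/10952 (a = -90409/(2*5476) = -½*90409/5476 = -90409/10952 ≈ -8.2550)
c(V, p) = 1 (c(V, p) = 1/1 = 1)
1/(c(z(6, -10), -181)/a) = 1/(1/(-90409/10952)) = 1/(1*(-10952/90409)) = 1/(-10952/90409) = -90409/10952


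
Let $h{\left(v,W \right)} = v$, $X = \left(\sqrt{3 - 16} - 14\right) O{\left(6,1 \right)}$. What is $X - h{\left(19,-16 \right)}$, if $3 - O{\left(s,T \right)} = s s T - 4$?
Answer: $387 - 29 i \sqrt{13} \approx 387.0 - 104.56 i$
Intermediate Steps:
$O{\left(s,T \right)} = 7 - T s^{2}$ ($O{\left(s,T \right)} = 3 - \left(s s T - 4\right) = 3 - \left(s^{2} T - 4\right) = 3 - \left(T s^{2} - 4\right) = 3 - \left(-4 + T s^{2}\right) = 7 - T s^{2}$)
$X = 406 - 29 i \sqrt{13}$ ($X = \left(\sqrt{3 - 16} - 14\right) \left(7 - 1 \cdot 6^{2}\right) = \left(\sqrt{-13} - 14\right) \left(7 - 1 \cdot 36\right) = \left(i \sqrt{13} - 14\right) \left(7 - 36\right) = \left(-14 + i \sqrt{13}\right) \left(-29\right) = 406 - 29 i \sqrt{13} \approx 406.0 - 104.56 i$)
$X - h{\left(19,-16 \right)} = \left(406 - 29 i \sqrt{13}\right) - 19 = 387 - 29 i \sqrt{13}$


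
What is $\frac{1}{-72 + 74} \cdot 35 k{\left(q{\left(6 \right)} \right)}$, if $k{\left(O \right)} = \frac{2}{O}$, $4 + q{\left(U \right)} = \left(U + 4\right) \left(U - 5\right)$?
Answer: $\frac{35}{6} \approx 5.8333$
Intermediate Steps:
$q{\left(U \right)} = -4 + \left(-5 + U\right) \left(4 + U\right)$ ($q{\left(U \right)} = -4 + \left(U + 4\right) \left(U - 5\right) = -4 + \left(4 + U\right) \left(-5 + U\right) = -4 + \left(-5 + U\right) \left(4 + U\right)$)
$\frac{1}{-72 + 74} \cdot 35 k{\left(q{\left(6 \right)} \right)} = \frac{1}{-72 + 74} \cdot 35 \frac{2}{-24 + 6^{2} - 6} = \frac{1}{2} \cdot 35 \frac{2}{-24 + 36 - 6} = \frac{1}{2} \cdot 35 \cdot \frac{2}{6} = \frac{35 \cdot 2 \cdot \frac{1}{6}}{2} = \frac{35}{2} \cdot \frac{1}{3} = \frac{35}{6}$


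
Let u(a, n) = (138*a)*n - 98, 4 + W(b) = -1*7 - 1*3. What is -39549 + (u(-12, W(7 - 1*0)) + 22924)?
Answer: 6461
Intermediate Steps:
W(b) = -14 (W(b) = -4 + (-1*7 - 1*3) = -4 + (-7 - 3) = -4 - 10 = -14)
u(a, n) = -98 + 138*a*n (u(a, n) = 138*a*n - 98 = -98 + 138*a*n)
-39549 + (u(-12, W(7 - 1*0)) + 22924) = -39549 + ((-98 + 138*(-12)*(-14)) + 22924) = -39549 + ((-98 + 23184) + 22924) = -39549 + (23086 + 22924) = -39549 + 46010 = 6461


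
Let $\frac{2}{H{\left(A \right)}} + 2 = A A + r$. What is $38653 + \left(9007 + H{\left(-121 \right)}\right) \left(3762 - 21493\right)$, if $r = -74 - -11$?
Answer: $- \frac{1163634631363}{7288} \approx -1.5966 \cdot 10^{8}$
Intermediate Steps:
$r = -63$ ($r = -74 + 11 = -63$)
$H{\left(A \right)} = \frac{2}{-65 + A^{2}}$ ($H{\left(A \right)} = \frac{2}{-2 + \left(A A - 63\right)} = \frac{2}{-2 + \left(A^{2} - 63\right)} = \frac{2}{-2 + \left(-63 + A^{2}\right)} = \frac{2}{-65 + A^{2}}$)
$38653 + \left(9007 + H{\left(-121 \right)}\right) \left(3762 - 21493\right) = 38653 + \left(9007 + \frac{2}{-65 + \left(-121\right)^{2}}\right) \left(3762 - 21493\right) = 38653 + \left(9007 + \frac{2}{-65 + 14641}\right) \left(-17731\right) = 38653 + \left(9007 + \frac{2}{14576}\right) \left(-17731\right) = 38653 + \left(9007 + 2 \cdot \frac{1}{14576}\right) \left(-17731\right) = 38653 + \left(9007 + \frac{1}{7288}\right) \left(-17731\right) = 38653 + \frac{65643017}{7288} \left(-17731\right) = 38653 - \frac{1163916334427}{7288} = - \frac{1163634631363}{7288}$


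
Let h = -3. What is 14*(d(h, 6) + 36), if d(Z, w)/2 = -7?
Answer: 308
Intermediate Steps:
d(Z, w) = -14 (d(Z, w) = 2*(-7) = -14)
14*(d(h, 6) + 36) = 14*(-14 + 36) = 14*22 = 308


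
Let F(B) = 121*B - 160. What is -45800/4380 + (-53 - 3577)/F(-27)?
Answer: -7052860/750513 ≈ -9.3974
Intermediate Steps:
F(B) = -160 + 121*B
-45800/4380 + (-53 - 3577)/F(-27) = -45800/4380 + (-53 - 3577)/(-160 + 121*(-27)) = -45800*1/4380 - 3630/(-160 - 3267) = -2290/219 - 3630/(-3427) = -2290/219 - 3630*(-1/3427) = -2290/219 + 3630/3427 = -7052860/750513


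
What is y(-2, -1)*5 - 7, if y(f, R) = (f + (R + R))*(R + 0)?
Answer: 13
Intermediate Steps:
y(f, R) = R*(f + 2*R) (y(f, R) = (f + 2*R)*R = R*(f + 2*R))
y(-2, -1)*5 - 7 = -(-2 + 2*(-1))*5 - 7 = -(-2 - 2)*5 - 7 = -1*(-4)*5 - 7 = 4*5 - 7 = 20 - 7 = 13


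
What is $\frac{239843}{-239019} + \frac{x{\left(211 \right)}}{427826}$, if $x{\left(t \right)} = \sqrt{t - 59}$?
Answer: $- \frac{239843}{239019} + \frac{\sqrt{38}}{213913} \approx -1.0034$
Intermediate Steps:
$x{\left(t \right)} = \sqrt{-59 + t}$
$\frac{239843}{-239019} + \frac{x{\left(211 \right)}}{427826} = \frac{239843}{-239019} + \frac{\sqrt{-59 + 211}}{427826} = 239843 \left(- \frac{1}{239019}\right) + \sqrt{152} \cdot \frac{1}{427826} = - \frac{239843}{239019} + 2 \sqrt{38} \cdot \frac{1}{427826} = - \frac{239843}{239019} + \frac{\sqrt{38}}{213913}$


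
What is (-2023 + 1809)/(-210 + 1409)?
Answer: -214/1199 ≈ -0.17848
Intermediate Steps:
(-2023 + 1809)/(-210 + 1409) = -214/1199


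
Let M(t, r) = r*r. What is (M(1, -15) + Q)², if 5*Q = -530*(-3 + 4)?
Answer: 14161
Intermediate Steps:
M(t, r) = r²
Q = -106 (Q = (-530*(-3 + 4))/5 = (-530)/5 = (-106*5)/5 = (⅕)*(-530) = -106)
(M(1, -15) + Q)² = ((-15)² - 106)² = (225 - 106)² = 119² = 14161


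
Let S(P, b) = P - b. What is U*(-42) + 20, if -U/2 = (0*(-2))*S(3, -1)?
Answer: 20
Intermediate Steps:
U = 0 (U = -2*0*(-2)*(3 - 1*(-1)) = -0*(3 + 1) = -0*4 = -2*0 = 0)
U*(-42) + 20 = 0*(-42) + 20 = 0 + 20 = 20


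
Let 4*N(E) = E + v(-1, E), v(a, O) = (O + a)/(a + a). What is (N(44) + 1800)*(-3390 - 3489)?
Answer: -99367155/8 ≈ -1.2421e+7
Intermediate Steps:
v(a, O) = (O + a)/(2*a) (v(a, O) = (O + a)/((2*a)) = (O + a)*(1/(2*a)) = (O + a)/(2*a))
N(E) = ⅛ + E/8 (N(E) = (E + (½)*(E - 1)/(-1))/4 = (E + (½)*(-1)*(-1 + E))/4 = (E + (½ - E/2))/4 = (½ + E/2)/4 = ⅛ + E/8)
(N(44) + 1800)*(-3390 - 3489) = ((⅛ + (⅛)*44) + 1800)*(-3390 - 3489) = ((⅛ + 11/2) + 1800)*(-6879) = (45/8 + 1800)*(-6879) = (14445/8)*(-6879) = -99367155/8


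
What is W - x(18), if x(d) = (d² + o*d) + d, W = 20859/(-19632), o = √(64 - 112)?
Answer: -5489/16 - 72*I*√3 ≈ -343.06 - 124.71*I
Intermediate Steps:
o = 4*I*√3 (o = √(-48) = 4*I*√3 ≈ 6.9282*I)
W = -17/16 (W = 20859*(-1/19632) = -17/16 ≈ -1.0625)
x(d) = d + d² + 4*I*d*√3 (x(d) = (d² + (4*I*√3)*d) + d = (d² + 4*I*d*√3) + d = d + d² + 4*I*d*√3)
W - x(18) = -17/16 - 18*(1 + 18 + 4*I*√3) = -17/16 - 18*(19 + 4*I*√3) = -17/16 - (342 + 72*I*√3) = -17/16 + (-342 - 72*I*√3) = -5489/16 - 72*I*√3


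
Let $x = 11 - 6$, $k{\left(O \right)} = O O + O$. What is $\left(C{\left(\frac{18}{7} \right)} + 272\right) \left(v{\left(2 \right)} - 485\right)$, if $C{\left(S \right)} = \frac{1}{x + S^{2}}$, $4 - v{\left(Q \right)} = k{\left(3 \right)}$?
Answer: $- \frac{76324781}{569} \approx -1.3414 \cdot 10^{5}$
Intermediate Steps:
$k{\left(O \right)} = O + O^{2}$ ($k{\left(O \right)} = O^{2} + O = O + O^{2}$)
$v{\left(Q \right)} = -8$ ($v{\left(Q \right)} = 4 - 3 \left(1 + 3\right) = 4 - 3 \cdot 4 = 4 - 12 = -8$)
$x = 5$ ($x = 11 - 6 = 5$)
$C{\left(S \right)} = \frac{1}{5 + S^{2}}$
$\left(C{\left(\frac{18}{7} \right)} + 272\right) \left(v{\left(2 \right)} - 485\right) = \left(\frac{1}{5 + \left(\frac{18}{7}\right)^{2}} + 272\right) \left(-8 - 485\right) = \left(\frac{1}{5 + \left(18 \cdot \frac{1}{7}\right)^{2}} + 272\right) \left(-493\right) = \left(\frac{1}{5 + \left(\frac{18}{7}\right)^{2}} + 272\right) \left(-493\right) = \left(\frac{1}{5 + \frac{324}{49}} + 272\right) \left(-493\right) = \left(\frac{1}{\frac{569}{49}} + 272\right) \left(-493\right) = \left(\frac{49}{569} + 272\right) \left(-493\right) = \frac{154817}{569} \left(-493\right) = - \frac{76324781}{569}$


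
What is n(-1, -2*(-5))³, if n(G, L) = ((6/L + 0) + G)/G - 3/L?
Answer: 1/1000 ≈ 0.0010000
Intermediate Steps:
n(G, L) = -3/L + (G + 6/L)/G (n(G, L) = ((6/L + 0) + G)/G - 3/L = (6/L + G)/G - 3/L = (G + 6/L)/G - 3/L = -3/L + (G + 6/L)/G)
n(-1, -2*(-5))³ = (1 - 3/((-2*(-5))) + 6/(-1*(-2*(-5))))³ = (1 - 3/10 + 6*(-1)/10)³ = (1 - 3*⅒ + 6*(-1)*(⅒))³ = (1 - 3/10 - ⅗)³ = (⅒)³ = 1/1000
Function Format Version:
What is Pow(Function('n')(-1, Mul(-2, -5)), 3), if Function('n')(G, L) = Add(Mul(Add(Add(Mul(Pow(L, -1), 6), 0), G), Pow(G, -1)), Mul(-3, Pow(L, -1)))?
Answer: Rational(1, 1000) ≈ 0.0010000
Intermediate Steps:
Function('n')(G, L) = Add(Mul(-3, Pow(L, -1)), Mul(Pow(G, -1), Add(G, Mul(6, Pow(L, -1))))) (Function('n')(G, L) = Add(Mul(Add(Add(Mul(6, Pow(L, -1)), 0), G), Pow(G, -1)), Mul(-3, Pow(L, -1))) = Add(Mul(Add(Mul(6, Pow(L, -1)), G), Pow(G, -1)), Mul(-3, Pow(L, -1))) = Add(Mul(Add(G, Mul(6, Pow(L, -1))), Pow(G, -1)), Mul(-3, Pow(L, -1))) = Add(Mul(Pow(G, -1), Add(G, Mul(6, Pow(L, -1)))), Mul(-3, Pow(L, -1))) = Add(Mul(-3, Pow(L, -1)), Mul(Pow(G, -1), Add(G, Mul(6, Pow(L, -1))))))
Pow(Function('n')(-1, Mul(-2, -5)), 3) = Pow(Add(1, Mul(-3, Pow(Mul(-2, -5), -1)), Mul(6, Pow(-1, -1), Pow(Mul(-2, -5), -1))), 3) = Pow(Add(1, Mul(-3, Pow(10, -1)), Mul(6, -1, Pow(10, -1))), 3) = Pow(Add(1, Mul(-3, Rational(1, 10)), Mul(6, -1, Rational(1, 10))), 3) = Pow(Add(1, Rational(-3, 10), Rational(-3, 5)), 3) = Pow(Rational(1, 10), 3) = Rational(1, 1000)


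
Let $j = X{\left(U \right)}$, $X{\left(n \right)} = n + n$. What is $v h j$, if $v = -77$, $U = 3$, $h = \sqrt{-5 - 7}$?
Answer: $- 924 i \sqrt{3} \approx - 1600.4 i$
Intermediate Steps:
$h = 2 i \sqrt{3}$ ($h = \sqrt{-12} = 2 i \sqrt{3} \approx 3.4641 i$)
$X{\left(n \right)} = 2 n$
$j = 6$ ($j = 2 \cdot 3 = 6$)
$v h j = - 77 \cdot 2 i \sqrt{3} \cdot 6 = - 154 i \sqrt{3} \cdot 6 = - 924 i \sqrt{3}$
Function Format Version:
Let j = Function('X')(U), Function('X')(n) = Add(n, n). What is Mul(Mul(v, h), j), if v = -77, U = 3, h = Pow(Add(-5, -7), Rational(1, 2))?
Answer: Mul(-924, I, Pow(3, Rational(1, 2))) ≈ Mul(-1600.4, I)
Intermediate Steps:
h = Mul(2, I, Pow(3, Rational(1, 2))) (h = Pow(-12, Rational(1, 2)) = Mul(2, I, Pow(3, Rational(1, 2))) ≈ Mul(3.4641, I))
Function('X')(n) = Mul(2, n)
j = 6 (j = Mul(2, 3) = 6)
Mul(Mul(v, h), j) = Mul(Mul(-77, Mul(2, I, Pow(3, Rational(1, 2)))), 6) = Mul(Mul(-154, I, Pow(3, Rational(1, 2))), 6) = Mul(-924, I, Pow(3, Rational(1, 2)))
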